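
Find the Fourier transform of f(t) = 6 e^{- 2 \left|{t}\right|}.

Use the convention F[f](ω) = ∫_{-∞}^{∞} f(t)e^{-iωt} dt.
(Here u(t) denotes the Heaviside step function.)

F(ω) = \frac{24}{\omega^{2} + 4}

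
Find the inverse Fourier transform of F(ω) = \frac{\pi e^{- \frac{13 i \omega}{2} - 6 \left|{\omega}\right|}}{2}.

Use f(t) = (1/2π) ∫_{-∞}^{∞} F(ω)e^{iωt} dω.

f(t) = \frac{3}{\left(t - \frac{13}{2}\right)^{2} + 36}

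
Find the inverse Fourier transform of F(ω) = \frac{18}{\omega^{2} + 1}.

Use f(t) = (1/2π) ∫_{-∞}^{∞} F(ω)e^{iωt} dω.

f(t) = 9 e^{- \left|{t}\right|}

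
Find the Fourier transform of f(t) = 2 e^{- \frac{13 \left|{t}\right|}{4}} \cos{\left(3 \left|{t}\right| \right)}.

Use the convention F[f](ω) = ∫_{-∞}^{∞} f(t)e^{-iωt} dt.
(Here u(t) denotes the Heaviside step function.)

F(ω) = \frac{208 \left(16 \omega^{2} + 313\right)}{256 \omega^{4} + 800 \omega^{2} + 97969}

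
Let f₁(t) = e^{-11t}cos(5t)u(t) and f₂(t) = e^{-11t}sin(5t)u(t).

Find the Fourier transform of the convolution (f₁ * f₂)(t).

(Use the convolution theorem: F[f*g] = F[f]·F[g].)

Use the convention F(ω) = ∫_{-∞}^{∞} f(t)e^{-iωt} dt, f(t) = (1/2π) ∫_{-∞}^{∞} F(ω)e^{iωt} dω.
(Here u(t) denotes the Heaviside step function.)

F[f₁*f₂](ω) = \frac{5 \left(i \omega + 11\right)}{\left(\left(i \omega + 11\right)^{2} + 25\right)^{2}}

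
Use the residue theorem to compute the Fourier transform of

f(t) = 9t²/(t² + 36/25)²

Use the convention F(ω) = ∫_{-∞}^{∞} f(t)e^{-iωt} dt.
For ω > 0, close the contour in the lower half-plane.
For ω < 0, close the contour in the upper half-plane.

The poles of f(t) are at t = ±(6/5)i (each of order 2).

Let g(z) = f(z)e^{-iωz}; for large |z| the factor e^{-iωz} decays in the lower half-plane when ω > 0 and in the upper half-plane when ω < 0.

Case ω > 0 (lower half-plane, clockwise contour ⇒ F(ω) = -2πi·ΣRes):
  Res_{z = - \frac{6 i}{5}} g(z) = \frac{3 i \left(5 - 6 \omega\right) e^{- \frac{6 \omega}{5}}}{8} (pole of order 2)
  F(ω) = -2πi·ΣRes = \frac{3 \pi \left(5 - 6 \omega\right) e^{- \frac{6 \omega}{5}}}{4}

Case ω < 0 (upper half-plane, counterclockwise contour ⇒ F(ω) = +2πi·ΣRes):
  Res_{z = \frac{6 i}{5}} g(z) = \frac{3 i \left(- 6 \omega - 5\right) e^{\frac{6 \omega}{5}}}{8} (pole of order 2)
  F(ω) = 2πi·ΣRes = \frac{3 \pi \left(6 \omega + 5\right) e^{\frac{6 \omega}{5}}}{4}

Both cases combine into a single formula in |ω|:

F(ω) = \frac{3 \pi \left(5 - 6 \left|{\omega}\right|\right) e^{- \frac{6 \left|{\omega}\right|}{5}}}{4}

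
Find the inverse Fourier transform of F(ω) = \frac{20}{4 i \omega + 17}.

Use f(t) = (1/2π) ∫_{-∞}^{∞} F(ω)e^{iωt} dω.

f(t) = 5 e^{- \frac{17 t}{4}} u\left(t\right)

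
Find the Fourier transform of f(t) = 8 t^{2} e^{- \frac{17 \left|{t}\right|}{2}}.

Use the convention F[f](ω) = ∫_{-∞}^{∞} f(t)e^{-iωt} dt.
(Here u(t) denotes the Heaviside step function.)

F(ω) = \frac{4352 \left(289 - 12 \omega^{2}\right)}{\left(4 \omega^{2} + 289\right)^{3}}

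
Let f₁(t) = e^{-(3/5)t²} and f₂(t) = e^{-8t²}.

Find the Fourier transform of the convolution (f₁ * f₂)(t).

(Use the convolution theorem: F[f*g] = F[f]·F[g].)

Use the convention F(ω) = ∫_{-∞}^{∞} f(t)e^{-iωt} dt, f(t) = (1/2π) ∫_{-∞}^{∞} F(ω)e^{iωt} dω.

F[f₁*f₂](ω) = \frac{\sqrt{30} \pi e^{- \frac{43 \omega^{2}}{96}}}{12}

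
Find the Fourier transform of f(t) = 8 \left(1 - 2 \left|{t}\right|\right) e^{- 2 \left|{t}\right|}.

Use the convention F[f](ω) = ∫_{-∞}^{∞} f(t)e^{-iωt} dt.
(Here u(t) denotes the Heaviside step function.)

F(ω) = \frac{64 \omega^{2}}{\left(\omega^{2} + 4\right)^{2}}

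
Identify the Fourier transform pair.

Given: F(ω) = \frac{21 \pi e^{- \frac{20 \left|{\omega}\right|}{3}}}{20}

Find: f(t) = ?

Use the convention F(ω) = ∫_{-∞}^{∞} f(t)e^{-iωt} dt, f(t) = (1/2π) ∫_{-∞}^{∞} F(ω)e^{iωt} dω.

f(t) = \frac{7}{t^{2} + \frac{400}{9}}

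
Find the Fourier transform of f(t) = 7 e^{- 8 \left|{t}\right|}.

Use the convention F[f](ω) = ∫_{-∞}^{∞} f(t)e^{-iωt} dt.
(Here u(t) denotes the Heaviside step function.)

F(ω) = \frac{112}{\omega^{2} + 64}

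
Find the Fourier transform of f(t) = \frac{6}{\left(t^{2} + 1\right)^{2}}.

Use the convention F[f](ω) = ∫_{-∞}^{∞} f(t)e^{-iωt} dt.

F(ω) = 3 \pi \left(\left|{\omega}\right| + 1\right) e^{- \left|{\omega}\right|}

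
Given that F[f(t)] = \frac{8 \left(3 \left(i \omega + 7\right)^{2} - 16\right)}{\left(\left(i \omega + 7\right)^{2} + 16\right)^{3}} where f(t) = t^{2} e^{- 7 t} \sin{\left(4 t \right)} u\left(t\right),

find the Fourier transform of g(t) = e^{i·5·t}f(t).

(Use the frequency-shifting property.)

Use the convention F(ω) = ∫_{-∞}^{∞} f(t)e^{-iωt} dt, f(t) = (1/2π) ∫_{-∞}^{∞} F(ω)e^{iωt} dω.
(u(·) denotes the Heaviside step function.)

F[g](ω) = \frac{8 \left(3 \left(i \left(\omega - 5\right) + 7\right)^{2} - 16\right)}{\left(\left(i \left(\omega - 5\right) + 7\right)^{2} + 16\right)^{3}}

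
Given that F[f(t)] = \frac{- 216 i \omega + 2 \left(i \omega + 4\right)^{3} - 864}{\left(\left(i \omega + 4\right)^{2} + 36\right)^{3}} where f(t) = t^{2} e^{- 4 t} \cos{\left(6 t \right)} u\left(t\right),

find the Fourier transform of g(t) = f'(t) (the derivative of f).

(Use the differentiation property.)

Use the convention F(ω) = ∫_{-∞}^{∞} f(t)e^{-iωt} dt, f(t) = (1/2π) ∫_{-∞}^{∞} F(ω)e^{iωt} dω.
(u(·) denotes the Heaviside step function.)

F[g](ω) = - \frac{2 i \omega \left(108 i \omega - \left(i \omega + 4\right)^{3} + 432\right)}{\left(\left(i \omega + 4\right)^{2} + 36\right)^{3}}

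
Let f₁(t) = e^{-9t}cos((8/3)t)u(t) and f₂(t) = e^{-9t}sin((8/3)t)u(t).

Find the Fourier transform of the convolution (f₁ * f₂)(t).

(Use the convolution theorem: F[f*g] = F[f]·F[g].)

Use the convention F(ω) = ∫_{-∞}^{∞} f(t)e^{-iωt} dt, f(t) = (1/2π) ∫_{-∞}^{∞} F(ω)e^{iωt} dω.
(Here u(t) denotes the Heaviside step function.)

F[f₁*f₂](ω) = \frac{216 \left(i \omega + 9\right)}{\left(9 \left(i \omega + 9\right)^{2} + 64\right)^{2}}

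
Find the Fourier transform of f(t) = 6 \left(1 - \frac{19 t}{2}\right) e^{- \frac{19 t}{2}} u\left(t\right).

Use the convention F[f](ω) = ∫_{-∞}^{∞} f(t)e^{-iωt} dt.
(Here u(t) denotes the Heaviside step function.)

F(ω) = \frac{24 i \omega}{- 4 \omega^{2} + 76 i \omega + 361}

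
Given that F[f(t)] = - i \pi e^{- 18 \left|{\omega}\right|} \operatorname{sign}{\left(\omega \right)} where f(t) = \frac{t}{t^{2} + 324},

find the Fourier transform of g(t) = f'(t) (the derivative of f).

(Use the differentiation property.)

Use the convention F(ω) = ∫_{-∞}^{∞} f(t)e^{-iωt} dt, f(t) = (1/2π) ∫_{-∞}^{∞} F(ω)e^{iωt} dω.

F[g](ω) = \pi \omega e^{- 18 \left|{\omega}\right|} \operatorname{sign}{\left(\omega \right)}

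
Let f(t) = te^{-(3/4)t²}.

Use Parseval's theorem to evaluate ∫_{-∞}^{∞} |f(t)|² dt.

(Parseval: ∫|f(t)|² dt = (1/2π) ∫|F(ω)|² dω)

∫|f(t)|² dt = \frac{\sqrt{6} \sqrt{\pi}}{9}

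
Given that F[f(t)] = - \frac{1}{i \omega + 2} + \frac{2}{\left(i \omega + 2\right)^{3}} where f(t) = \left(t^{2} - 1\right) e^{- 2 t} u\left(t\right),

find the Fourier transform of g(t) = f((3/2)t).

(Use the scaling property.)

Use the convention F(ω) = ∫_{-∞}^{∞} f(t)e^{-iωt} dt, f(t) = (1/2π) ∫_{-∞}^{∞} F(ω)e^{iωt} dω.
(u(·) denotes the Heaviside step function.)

F[g](ω) = \frac{9 i \omega - 2 \left(i \omega + 3\right)^{3} + 27}{2 \left(i \omega + 3\right)^{4}}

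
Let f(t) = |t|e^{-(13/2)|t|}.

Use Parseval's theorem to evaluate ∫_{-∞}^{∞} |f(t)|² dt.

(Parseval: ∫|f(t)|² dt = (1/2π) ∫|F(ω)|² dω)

∫|f(t)|² dt = \frac{4}{2197}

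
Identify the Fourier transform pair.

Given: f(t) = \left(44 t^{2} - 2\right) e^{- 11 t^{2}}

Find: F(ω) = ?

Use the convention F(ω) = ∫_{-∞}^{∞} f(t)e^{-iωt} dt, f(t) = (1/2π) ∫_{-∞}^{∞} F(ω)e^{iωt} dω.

F(ω) = - \frac{\sqrt{11} \sqrt{\pi} \omega^{2} e^{- \frac{\omega^{2}}{44}}}{121}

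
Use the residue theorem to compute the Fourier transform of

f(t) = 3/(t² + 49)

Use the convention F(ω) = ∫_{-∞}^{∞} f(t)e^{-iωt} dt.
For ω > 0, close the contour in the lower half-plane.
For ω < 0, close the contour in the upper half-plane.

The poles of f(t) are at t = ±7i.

Let g(z) = f(z)e^{-iωz}; for large |z| the factor e^{-iωz} decays in the lower half-plane when ω > 0 and in the upper half-plane when ω < 0.

Case ω > 0 (lower half-plane, clockwise contour ⇒ F(ω) = -2πi·ΣRes):
  Res_{z = - 7 i} g(z) = \frac{3 i e^{- 7 \omega}}{14}
  F(ω) = -2πi·ΣRes = \frac{3 \pi e^{- 7 \omega}}{7}

Case ω < 0 (upper half-plane, counterclockwise contour ⇒ F(ω) = +2πi·ΣRes):
  Res_{z = 7 i} g(z) = - \frac{3 i e^{7 \omega}}{14}
  F(ω) = 2πi·ΣRes = \frac{3 \pi e^{7 \omega}}{7}

Both cases combine into a single formula in |ω|:

F(ω) = \frac{3 \pi e^{- 7 \left|{\omega}\right|}}{7}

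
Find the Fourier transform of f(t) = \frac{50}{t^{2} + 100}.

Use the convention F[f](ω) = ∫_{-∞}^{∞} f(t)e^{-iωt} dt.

F(ω) = 5 \pi e^{- 10 \left|{\omega}\right|}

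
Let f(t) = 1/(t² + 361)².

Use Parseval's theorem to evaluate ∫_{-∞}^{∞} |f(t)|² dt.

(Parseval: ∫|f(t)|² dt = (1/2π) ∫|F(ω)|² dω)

∫|f(t)|² dt = \frac{5 \pi}{14301947824}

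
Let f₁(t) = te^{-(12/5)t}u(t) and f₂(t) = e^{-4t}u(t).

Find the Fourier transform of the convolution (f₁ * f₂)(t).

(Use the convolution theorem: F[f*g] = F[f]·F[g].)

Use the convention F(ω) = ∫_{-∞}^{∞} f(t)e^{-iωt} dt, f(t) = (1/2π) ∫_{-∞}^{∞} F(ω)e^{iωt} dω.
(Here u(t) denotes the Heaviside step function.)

F[f₁*f₂](ω) = \frac{25}{\left(i \omega + 4\right) \left(5 i \omega + 12\right)^{2}}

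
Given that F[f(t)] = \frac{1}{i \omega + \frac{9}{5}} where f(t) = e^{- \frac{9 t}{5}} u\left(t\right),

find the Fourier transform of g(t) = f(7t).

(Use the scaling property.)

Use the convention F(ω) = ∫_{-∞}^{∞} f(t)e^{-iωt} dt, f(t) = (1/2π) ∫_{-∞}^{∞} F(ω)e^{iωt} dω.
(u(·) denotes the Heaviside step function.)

F[g](ω) = \frac{5}{5 i \omega + 63}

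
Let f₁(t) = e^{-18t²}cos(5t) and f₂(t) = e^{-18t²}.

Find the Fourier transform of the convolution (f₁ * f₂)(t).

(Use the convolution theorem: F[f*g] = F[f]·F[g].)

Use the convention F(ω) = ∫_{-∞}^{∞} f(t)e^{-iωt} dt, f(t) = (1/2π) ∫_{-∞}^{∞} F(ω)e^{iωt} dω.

F[f₁*f₂](ω) = \frac{\pi \left(e^{\frac{5 \omega}{18}} + 1\right) e^{- \frac{\omega^{2}}{36} - \frac{5 \omega}{36} - \frac{25}{72}}}{36}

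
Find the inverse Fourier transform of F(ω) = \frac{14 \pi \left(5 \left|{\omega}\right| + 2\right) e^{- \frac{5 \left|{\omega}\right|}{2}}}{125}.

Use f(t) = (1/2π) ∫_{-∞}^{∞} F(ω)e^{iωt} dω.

f(t) = \frac{7}{\left(t^{2} + \frac{25}{4}\right)^{2}}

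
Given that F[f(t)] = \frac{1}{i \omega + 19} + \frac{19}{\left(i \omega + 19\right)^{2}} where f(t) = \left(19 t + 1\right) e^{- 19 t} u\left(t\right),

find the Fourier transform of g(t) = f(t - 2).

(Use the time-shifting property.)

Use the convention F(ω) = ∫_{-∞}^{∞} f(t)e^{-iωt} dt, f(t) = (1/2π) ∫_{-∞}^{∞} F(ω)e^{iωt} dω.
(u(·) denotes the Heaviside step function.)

F[g](ω) = \frac{\left(- i \omega - 38\right) e^{- 2 i \omega}}{\omega^{2} - 38 i \omega - 361}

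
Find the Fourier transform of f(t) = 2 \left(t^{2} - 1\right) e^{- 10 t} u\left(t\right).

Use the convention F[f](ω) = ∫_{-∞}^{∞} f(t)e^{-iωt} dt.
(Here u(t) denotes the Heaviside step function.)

F(ω) = \frac{2 \left(2 i \omega - \left(i \omega + 10\right)^{3} + 20\right)}{\left(i \omega + 10\right)^{4}}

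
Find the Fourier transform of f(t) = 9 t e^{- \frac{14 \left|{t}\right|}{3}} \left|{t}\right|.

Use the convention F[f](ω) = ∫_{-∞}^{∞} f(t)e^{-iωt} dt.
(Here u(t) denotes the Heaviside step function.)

F(ω) = \frac{8748 i \omega \left(3 \omega^{2} - 196\right)}{\left(9 \omega^{2} + 196\right)^{3}}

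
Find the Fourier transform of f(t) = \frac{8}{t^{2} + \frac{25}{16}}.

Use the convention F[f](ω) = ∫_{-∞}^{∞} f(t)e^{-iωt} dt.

F(ω) = \frac{32 \pi e^{- \frac{5 \left|{\omega}\right|}{4}}}{5}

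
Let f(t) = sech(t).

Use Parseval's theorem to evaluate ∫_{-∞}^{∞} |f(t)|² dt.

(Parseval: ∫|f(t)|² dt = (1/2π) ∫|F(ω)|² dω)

∫|f(t)|² dt = 2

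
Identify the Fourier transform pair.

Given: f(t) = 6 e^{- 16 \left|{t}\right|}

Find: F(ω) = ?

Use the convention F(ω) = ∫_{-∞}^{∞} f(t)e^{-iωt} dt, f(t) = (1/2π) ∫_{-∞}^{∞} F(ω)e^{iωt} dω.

F(ω) = \frac{192}{\omega^{2} + 256}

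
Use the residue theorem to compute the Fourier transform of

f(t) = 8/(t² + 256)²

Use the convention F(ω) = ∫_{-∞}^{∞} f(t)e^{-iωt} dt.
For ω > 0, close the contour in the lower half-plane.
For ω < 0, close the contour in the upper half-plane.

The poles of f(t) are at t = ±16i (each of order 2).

Let g(z) = f(z)e^{-iωz}; for large |z| the factor e^{-iωz} decays in the lower half-plane when ω > 0 and in the upper half-plane when ω < 0.

Case ω > 0 (lower half-plane, clockwise contour ⇒ F(ω) = -2πi·ΣRes):
  Res_{z = - 16 i} g(z) = \frac{i \left(16 \omega + 1\right) e^{- 16 \omega}}{2048} (pole of order 2)
  F(ω) = -2πi·ΣRes = \frac{\pi \left(16 \omega + 1\right) e^{- 16 \omega}}{1024}

Case ω < 0 (upper half-plane, counterclockwise contour ⇒ F(ω) = +2πi·ΣRes):
  Res_{z = 16 i} g(z) = \frac{i \left(16 \omega - 1\right) e^{16 \omega}}{2048} (pole of order 2)
  F(ω) = 2πi·ΣRes = \frac{\pi \left(1 - 16 \omega\right) e^{16 \omega}}{1024}

Both cases combine into a single formula in |ω|:

F(ω) = \frac{\pi \left(16 \left|{\omega}\right| + 1\right) e^{- 16 \left|{\omega}\right|}}{1024}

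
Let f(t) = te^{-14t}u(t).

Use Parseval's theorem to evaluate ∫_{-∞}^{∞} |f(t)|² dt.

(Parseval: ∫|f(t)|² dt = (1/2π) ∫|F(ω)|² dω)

∫|f(t)|² dt = \frac{1}{10976}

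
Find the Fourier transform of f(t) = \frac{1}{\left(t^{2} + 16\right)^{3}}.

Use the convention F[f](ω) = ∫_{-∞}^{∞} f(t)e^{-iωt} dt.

F(ω) = \frac{\pi \left(16 \omega^{2} + 12 \left|{\omega}\right| + 3\right) e^{- 4 \left|{\omega}\right|}}{8192}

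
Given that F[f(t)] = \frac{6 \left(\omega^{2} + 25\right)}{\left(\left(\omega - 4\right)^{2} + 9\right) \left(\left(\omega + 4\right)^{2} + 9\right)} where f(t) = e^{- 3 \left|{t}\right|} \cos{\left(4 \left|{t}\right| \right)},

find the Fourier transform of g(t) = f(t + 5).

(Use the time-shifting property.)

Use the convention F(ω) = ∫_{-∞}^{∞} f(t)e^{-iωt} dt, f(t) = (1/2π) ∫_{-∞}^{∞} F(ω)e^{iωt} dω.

F[g](ω) = \frac{6 \left(\omega^{2} + 25\right) e^{5 i \omega}}{\omega^{4} - 14 \omega^{2} + 625}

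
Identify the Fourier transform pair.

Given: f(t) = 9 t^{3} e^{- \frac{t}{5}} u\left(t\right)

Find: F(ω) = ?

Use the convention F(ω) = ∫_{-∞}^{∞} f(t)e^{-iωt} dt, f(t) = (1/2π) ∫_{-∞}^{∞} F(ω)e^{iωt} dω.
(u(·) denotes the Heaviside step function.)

F(ω) = \frac{33750}{\left(5 i \omega + 1\right)^{4}}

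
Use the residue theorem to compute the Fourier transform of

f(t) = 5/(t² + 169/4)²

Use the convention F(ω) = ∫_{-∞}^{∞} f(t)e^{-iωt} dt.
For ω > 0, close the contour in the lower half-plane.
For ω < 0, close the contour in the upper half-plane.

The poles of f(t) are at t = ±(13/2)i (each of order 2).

Let g(z) = f(z)e^{-iωz}; for large |z| the factor e^{-iωz} decays in the lower half-plane when ω > 0 and in the upper half-plane when ω < 0.

Case ω > 0 (lower half-plane, clockwise contour ⇒ F(ω) = -2πi·ΣRes):
  Res_{z = - \frac{13 i}{2}} g(z) = \frac{5 i \left(13 \omega + 2\right) e^{- \frac{13 \omega}{2}}}{2197} (pole of order 2)
  F(ω) = -2πi·ΣRes = \frac{10 \pi \left(13 \omega + 2\right) e^{- \frac{13 \omega}{2}}}{2197}

Case ω < 0 (upper half-plane, counterclockwise contour ⇒ F(ω) = +2πi·ΣRes):
  Res_{z = \frac{13 i}{2}} g(z) = \frac{5 i \left(13 \omega - 2\right) e^{\frac{13 \omega}{2}}}{2197} (pole of order 2)
  F(ω) = 2πi·ΣRes = \frac{10 \pi \left(2 - 13 \omega\right) e^{\frac{13 \omega}{2}}}{2197}

Both cases combine into a single formula in |ω|:

F(ω) = \frac{10 \pi \left(13 \left|{\omega}\right| + 2\right) e^{- \frac{13 \left|{\omega}\right|}{2}}}{2197}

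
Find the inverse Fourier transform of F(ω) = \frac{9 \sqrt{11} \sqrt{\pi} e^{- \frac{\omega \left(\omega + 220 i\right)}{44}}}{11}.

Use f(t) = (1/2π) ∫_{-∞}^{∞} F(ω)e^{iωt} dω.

f(t) = 9 e^{- 11 \left(t - 5\right)^{2}}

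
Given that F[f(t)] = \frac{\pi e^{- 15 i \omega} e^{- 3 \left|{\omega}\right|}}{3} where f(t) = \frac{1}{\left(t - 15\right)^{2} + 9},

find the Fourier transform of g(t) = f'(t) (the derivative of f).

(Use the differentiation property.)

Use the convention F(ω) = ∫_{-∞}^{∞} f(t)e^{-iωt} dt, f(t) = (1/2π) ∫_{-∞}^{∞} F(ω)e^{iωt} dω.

F[g](ω) = \frac{i \pi \omega e^{- 15 i \omega - 3 \left|{\omega}\right|}}{3}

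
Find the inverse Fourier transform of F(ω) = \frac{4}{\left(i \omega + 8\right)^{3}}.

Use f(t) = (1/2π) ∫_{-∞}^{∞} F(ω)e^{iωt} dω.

f(t) = 2 t^{2} e^{- 8 t} u\left(t\right)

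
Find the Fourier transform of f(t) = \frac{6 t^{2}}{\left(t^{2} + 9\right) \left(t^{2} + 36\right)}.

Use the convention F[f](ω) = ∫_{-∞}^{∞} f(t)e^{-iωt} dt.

F(ω) = \frac{2 \pi \left(2 - e^{3 \left|{\omega}\right|}\right) e^{- 6 \left|{\omega}\right|}}{3}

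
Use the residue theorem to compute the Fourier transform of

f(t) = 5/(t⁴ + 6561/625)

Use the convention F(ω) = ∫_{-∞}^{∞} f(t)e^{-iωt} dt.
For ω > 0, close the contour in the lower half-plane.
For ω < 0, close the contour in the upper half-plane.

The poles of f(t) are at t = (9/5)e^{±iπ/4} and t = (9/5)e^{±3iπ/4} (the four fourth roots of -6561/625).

Let g(z) = f(z)e^{-iωz}; for large |z| the factor e^{-iωz} decays in the lower half-plane when ω > 0 and in the upper half-plane when ω < 0.

Case ω > 0 (lower half-plane, clockwise contour ⇒ F(ω) = -2πi·ΣRes):
  Res_{z = - \frac{9 \sqrt{2}}{10} - \frac{9 \sqrt{2} i}{10}} g(z) = \frac{625 \sqrt{2} i \left(1 - i\right) e^{\frac{9 \sqrt{2} \omega \left(-1 + i\right)}{10}}}{5832}
  Res_{z = \frac{9 \sqrt{2}}{10} - \frac{9 \sqrt{2} i}{10}} g(z) = \frac{625 \sqrt{2} i \left(1 + i\right) e^{- \frac{9 \sqrt{2} \omega \left(1 + i\right)}{10}}}{5832}
  F(ω) = -2πi·ΣRes = \frac{625 \sqrt{2} \pi \left(1 - i\right) \left(e^{\frac{9 \sqrt{2} i \omega}{5}} + i\right) e^{- \frac{9 \sqrt{2} \omega \left(1 + i\right)}{10}}}{2916} = \frac{625 \pi e^{- \frac{9 \sqrt{2} \omega}{10}} \sin{\left(\frac{9 \sqrt{2} \omega}{10} + \frac{\pi}{4} \right)}}{729}

Case ω < 0 (upper half-plane, counterclockwise contour ⇒ F(ω) = +2πi·ΣRes):
  Res_{z = \frac{9 \sqrt{2}}{10} + \frac{9 \sqrt{2} i}{10}} g(z) = \frac{625 \sqrt{2} i \left(-1 + i\right) e^{\frac{9 \sqrt{2} \omega \left(1 - i\right)}{10}}}{5832}
  Res_{z = - \frac{9 \sqrt{2}}{10} + \frac{9 \sqrt{2} i}{10}} g(z) = \frac{625 \sqrt{2} \left(1 - i\right) e^{\frac{9 \sqrt{2} \omega \left(1 + i\right)}{10}}}{5832}
  F(ω) = 2πi·ΣRes = - \frac{625 \sqrt{2} i \pi \left(i \left(1 - i\right) e^{\frac{9 \sqrt{2} \omega \left(1 - i\right)}{10}} - \left(1 - i\right) e^{\frac{9 \sqrt{2} \omega \left(1 + i\right)}{10}}\right)}{2916} = \frac{625 \pi e^{\frac{9 \sqrt{2} \omega}{10}} \cos{\left(\frac{9 \sqrt{2} \omega}{10} + \frac{\pi}{4} \right)}}{729}

Both cases combine into a single formula in |ω|:

F(ω) = \frac{625 \pi e^{- \frac{9 \sqrt{2} \left|{\omega}\right|}{10}} \sin{\left(\frac{9 \sqrt{2} \left|{\omega}\right|}{10} + \frac{\pi}{4} \right)}}{729}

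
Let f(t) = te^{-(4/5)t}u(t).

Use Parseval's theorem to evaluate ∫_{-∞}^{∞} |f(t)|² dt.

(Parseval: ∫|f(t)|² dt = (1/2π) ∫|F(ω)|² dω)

∫|f(t)|² dt = \frac{125}{256}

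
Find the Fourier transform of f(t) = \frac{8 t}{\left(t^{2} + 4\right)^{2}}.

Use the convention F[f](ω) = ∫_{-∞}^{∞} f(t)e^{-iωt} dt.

F(ω) = - 2 i \pi \omega e^{- 2 \left|{\omega}\right|}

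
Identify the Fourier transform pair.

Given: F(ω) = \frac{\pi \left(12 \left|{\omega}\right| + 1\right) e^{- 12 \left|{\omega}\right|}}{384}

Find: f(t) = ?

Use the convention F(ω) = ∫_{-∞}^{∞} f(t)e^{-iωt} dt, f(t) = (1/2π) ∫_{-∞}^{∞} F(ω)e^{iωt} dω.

f(t) = \frac{9}{\left(t^{2} + 144\right)^{2}}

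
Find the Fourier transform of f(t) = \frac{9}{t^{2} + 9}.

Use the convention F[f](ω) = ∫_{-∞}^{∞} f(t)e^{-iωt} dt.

F(ω) = 3 \pi e^{- 3 \left|{\omega}\right|}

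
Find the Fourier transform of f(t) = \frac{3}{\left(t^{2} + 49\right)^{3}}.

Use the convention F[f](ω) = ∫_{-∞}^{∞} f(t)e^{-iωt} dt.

F(ω) = \frac{3 \pi \left(49 \omega^{2} + 21 \left|{\omega}\right| + 3\right) e^{- 7 \left|{\omega}\right|}}{134456}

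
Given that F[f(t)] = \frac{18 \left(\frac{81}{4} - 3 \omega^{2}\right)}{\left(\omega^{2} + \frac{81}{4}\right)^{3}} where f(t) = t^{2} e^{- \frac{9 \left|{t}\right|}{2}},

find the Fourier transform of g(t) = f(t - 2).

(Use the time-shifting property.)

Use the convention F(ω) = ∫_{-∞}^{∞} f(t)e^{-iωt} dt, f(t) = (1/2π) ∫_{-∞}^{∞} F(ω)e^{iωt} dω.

F[g](ω) = \frac{864 \left(27 - 4 \omega^{2}\right) e^{- 2 i \omega}}{\left(4 \omega^{2} + 81\right)^{3}}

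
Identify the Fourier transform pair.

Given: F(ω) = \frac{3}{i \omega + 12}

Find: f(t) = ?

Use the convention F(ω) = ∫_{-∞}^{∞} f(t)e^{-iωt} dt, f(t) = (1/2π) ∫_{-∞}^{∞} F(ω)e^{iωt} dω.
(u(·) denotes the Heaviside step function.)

f(t) = 3 e^{- 12 t} u\left(t\right)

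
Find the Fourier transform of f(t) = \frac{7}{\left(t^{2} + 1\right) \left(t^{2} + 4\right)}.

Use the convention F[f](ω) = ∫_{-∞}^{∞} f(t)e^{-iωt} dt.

F(ω) = \frac{7 \pi \left(2 e^{\left|{\omega}\right|} - 1\right) e^{- 2 \left|{\omega}\right|}}{6}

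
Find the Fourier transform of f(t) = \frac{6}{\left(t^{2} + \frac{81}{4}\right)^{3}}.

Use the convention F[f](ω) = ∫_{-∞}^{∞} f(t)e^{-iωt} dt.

F(ω) = \frac{2 \pi \left(27 \omega^{2} + 18 \left|{\omega}\right| + 4\right) e^{- \frac{9 \left|{\omega}\right|}{2}}}{6561}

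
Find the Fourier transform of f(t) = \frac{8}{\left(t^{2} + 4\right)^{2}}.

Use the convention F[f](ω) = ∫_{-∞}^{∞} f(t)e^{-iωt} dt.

F(ω) = \frac{\pi \left(2 \left|{\omega}\right| + 1\right) e^{- 2 \left|{\omega}\right|}}{2}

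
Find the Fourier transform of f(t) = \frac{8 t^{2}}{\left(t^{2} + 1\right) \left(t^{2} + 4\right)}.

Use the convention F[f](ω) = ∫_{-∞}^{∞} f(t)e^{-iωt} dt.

F(ω) = \frac{8 \pi \left(2 - e^{\left|{\omega}\right|}\right) e^{- 2 \left|{\omega}\right|}}{3}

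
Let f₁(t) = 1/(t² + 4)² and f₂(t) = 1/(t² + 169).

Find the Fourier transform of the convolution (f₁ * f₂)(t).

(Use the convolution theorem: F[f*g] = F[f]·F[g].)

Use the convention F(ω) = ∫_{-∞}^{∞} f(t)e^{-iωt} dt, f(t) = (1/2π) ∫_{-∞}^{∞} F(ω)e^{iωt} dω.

F[f₁*f₂](ω) = \frac{\pi^{2} \left(2 \left|{\omega}\right| + 1\right) e^{- 15 \left|{\omega}\right|}}{208}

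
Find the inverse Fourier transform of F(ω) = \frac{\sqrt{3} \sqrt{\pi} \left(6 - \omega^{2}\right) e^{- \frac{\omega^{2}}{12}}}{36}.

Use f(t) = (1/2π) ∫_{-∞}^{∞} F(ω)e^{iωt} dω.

f(t) = 3 t^{2} e^{- 3 t^{2}}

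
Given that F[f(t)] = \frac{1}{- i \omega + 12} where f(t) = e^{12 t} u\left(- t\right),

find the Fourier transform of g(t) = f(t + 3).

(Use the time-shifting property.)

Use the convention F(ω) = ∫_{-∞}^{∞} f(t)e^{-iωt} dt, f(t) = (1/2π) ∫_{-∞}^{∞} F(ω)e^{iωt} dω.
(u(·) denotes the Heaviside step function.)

F[g](ω) = - \frac{e^{3 i \omega}}{i \omega - 12}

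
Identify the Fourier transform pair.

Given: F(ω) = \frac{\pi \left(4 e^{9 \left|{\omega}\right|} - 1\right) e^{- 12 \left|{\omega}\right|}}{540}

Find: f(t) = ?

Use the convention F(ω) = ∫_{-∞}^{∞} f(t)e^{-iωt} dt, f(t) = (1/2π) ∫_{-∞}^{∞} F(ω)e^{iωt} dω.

f(t) = \frac{3}{\left(t^{2} + 9\right) \left(t^{2} + 144\right)}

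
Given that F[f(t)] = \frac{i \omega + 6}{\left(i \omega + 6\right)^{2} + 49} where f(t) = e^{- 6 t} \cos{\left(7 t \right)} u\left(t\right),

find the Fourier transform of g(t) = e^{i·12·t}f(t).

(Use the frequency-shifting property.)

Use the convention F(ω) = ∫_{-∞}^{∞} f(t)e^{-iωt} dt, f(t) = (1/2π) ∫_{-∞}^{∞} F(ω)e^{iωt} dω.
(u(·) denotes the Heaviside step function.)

F[g](ω) = \frac{i \left(\omega - 12\right) + 6}{\left(i \left(\omega - 12\right) + 6\right)^{2} + 49}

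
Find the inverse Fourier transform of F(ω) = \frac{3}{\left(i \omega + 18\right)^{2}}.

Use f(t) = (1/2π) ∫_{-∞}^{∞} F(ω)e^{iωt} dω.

f(t) = 3 t e^{- 18 t} u\left(t\right)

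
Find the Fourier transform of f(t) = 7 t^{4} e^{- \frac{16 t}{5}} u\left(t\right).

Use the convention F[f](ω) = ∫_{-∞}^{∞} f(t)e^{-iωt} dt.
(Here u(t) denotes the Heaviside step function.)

F(ω) = \frac{525000}{\left(5 i \omega + 16\right)^{5}}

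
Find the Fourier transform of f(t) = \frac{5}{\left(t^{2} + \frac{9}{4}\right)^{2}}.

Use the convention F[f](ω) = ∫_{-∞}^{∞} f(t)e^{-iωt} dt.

F(ω) = \frac{10 \pi \left(3 \left|{\omega}\right| + 2\right) e^{- \frac{3 \left|{\omega}\right|}{2}}}{27}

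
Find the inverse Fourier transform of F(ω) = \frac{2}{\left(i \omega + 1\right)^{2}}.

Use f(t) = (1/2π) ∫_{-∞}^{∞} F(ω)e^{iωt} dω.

f(t) = 2 t e^{- t} u\left(t\right)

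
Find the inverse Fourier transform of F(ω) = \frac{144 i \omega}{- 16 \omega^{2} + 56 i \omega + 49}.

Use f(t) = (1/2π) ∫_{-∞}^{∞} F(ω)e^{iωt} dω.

f(t) = 9 \left(1 - \frac{7 t}{4}\right) e^{- \frac{7 t}{4}} u\left(t\right)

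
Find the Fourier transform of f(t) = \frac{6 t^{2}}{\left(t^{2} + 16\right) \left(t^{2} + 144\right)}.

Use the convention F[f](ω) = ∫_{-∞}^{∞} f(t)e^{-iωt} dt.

F(ω) = \frac{3 \pi \left(3 - e^{8 \left|{\omega}\right|}\right) e^{- 12 \left|{\omega}\right|}}{16}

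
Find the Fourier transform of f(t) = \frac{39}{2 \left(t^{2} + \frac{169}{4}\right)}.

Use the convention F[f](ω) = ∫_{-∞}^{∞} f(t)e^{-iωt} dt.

F(ω) = 3 \pi e^{- \frac{13 \left|{\omega}\right|}{2}}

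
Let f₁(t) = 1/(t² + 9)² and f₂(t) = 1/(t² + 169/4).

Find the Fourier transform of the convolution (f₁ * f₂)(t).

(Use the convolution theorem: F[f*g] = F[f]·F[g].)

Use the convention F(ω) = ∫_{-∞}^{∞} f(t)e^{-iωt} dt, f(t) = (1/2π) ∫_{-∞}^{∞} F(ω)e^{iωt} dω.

F[f₁*f₂](ω) = \frac{\pi^{2} \left(3 \left|{\omega}\right| + 1\right) e^{- \frac{19 \left|{\omega}\right|}{2}}}{351}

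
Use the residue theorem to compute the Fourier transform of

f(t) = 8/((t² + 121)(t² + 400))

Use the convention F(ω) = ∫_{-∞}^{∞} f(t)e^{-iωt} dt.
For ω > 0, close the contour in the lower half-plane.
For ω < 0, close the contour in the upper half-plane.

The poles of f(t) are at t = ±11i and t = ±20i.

Let g(z) = f(z)e^{-iωz}; for large |z| the factor e^{-iωz} decays in the lower half-plane when ω > 0 and in the upper half-plane when ω < 0.

Case ω > 0 (lower half-plane, clockwise contour ⇒ F(ω) = -2πi·ΣRes):
  Res_{z = - 11 i} g(z) = \frac{4 i e^{- 11 \omega}}{3069}
  Res_{z = - 20 i} g(z) = - \frac{i e^{- 20 \omega}}{1395}
  F(ω) = -2πi·ΣRes = \frac{2 \pi \left(20 e^{9 \omega} - 11\right) e^{- 20 \omega}}{15345}

Case ω < 0 (upper half-plane, counterclockwise contour ⇒ F(ω) = +2πi·ΣRes):
  Res_{z = 11 i} g(z) = - \frac{4 i e^{11 \omega}}{3069}
  Res_{z = 20 i} g(z) = \frac{i e^{20 \omega}}{1395}
  F(ω) = 2πi·ΣRes = \frac{2 \pi \left(20 - 11 e^{9 \omega}\right) e^{11 \omega}}{15345}

Both cases combine into a single formula in |ω|:

F(ω) = \frac{2 \pi \left(20 e^{9 \left|{\omega}\right|} - 11\right) e^{- 20 \left|{\omega}\right|}}{15345}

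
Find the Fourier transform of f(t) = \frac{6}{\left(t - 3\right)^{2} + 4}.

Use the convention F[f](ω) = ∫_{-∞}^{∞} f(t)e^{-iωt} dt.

F(ω) = 3 \pi e^{- 3 i \omega - 2 \left|{\omega}\right|}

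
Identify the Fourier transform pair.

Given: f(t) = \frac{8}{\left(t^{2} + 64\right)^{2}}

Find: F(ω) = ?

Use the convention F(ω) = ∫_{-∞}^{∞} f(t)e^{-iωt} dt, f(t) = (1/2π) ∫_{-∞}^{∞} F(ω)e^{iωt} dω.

F(ω) = \frac{\pi \left(8 \left|{\omega}\right| + 1\right) e^{- 8 \left|{\omega}\right|}}{128}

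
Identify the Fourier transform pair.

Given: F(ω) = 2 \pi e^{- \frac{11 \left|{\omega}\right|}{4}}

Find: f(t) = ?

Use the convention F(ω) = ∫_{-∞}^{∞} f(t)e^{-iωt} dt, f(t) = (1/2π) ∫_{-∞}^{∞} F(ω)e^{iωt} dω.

f(t) = \frac{11}{2 \left(t^{2} + \frac{121}{16}\right)}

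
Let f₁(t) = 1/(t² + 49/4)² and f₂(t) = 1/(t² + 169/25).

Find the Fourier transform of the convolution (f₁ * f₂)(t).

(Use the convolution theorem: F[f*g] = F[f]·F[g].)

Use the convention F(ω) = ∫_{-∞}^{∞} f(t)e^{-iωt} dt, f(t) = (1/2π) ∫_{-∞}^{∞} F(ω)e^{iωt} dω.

F[f₁*f₂](ω) = \frac{10 \pi^{2} \left(7 \left|{\omega}\right| + 2\right) e^{- \frac{61 \left|{\omega}\right|}{10}}}{4459}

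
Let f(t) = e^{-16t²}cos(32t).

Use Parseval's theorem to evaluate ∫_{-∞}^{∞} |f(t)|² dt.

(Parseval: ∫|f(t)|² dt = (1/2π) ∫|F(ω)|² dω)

∫|f(t)|² dt = \frac{\sqrt{2} \sqrt{\pi} \left(1 + e^{32}\right)}{16 e^{32}}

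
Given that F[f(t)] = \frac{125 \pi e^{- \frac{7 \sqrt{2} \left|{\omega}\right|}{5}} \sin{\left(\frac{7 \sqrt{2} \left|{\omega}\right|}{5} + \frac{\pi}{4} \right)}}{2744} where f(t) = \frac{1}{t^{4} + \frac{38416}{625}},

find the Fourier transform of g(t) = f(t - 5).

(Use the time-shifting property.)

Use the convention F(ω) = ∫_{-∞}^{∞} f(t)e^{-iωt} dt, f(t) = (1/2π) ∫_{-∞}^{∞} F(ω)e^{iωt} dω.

F[g](ω) = \frac{125 \pi e^{- 5 i \omega - \frac{7 \sqrt{2} \left|{\omega}\right|}{5}} \sin{\left(\frac{7 \sqrt{2} \left|{\omega}\right|}{5} + \frac{\pi}{4} \right)}}{2744}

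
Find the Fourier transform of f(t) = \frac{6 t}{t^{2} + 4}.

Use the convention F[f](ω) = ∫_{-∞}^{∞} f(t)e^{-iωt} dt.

F(ω) = - 6 i \pi e^{- 2 \left|{\omega}\right|} \operatorname{sign}{\left(\omega \right)}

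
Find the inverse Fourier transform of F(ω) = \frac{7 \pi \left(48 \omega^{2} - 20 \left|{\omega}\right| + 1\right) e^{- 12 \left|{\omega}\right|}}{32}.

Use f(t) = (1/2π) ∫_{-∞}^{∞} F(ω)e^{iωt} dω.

f(t) = \frac{7 t^{4}}{\left(t^{2} + 144\right)^{3}}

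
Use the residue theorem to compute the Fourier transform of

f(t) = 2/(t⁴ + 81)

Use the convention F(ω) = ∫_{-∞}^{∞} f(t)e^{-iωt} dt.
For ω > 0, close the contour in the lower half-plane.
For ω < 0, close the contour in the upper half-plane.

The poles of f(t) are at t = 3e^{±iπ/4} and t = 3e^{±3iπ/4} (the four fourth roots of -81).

Let g(z) = f(z)e^{-iωz}; for large |z| the factor e^{-iωz} decays in the lower half-plane when ω > 0 and in the upper half-plane when ω < 0.

Case ω > 0 (lower half-plane, clockwise contour ⇒ F(ω) = -2πi·ΣRes):
  Res_{z = - \frac{3 \sqrt{2}}{2} - \frac{3 \sqrt{2} i}{2}} g(z) = \frac{\sqrt{2} i \left(1 - i\right) e^{\frac{3 \sqrt{2} \omega \left(-1 + i\right)}{2}}}{108}
  Res_{z = \frac{3 \sqrt{2}}{2} - \frac{3 \sqrt{2} i}{2}} g(z) = \frac{\sqrt{2} i \left(1 + i\right) e^{- \frac{3 \sqrt{2} \omega \left(1 + i\right)}{2}}}{108}
  F(ω) = -2πi·ΣRes = \frac{\sqrt{2} \pi \left(1 - i\right) \left(e^{3 \sqrt{2} i \omega} + i\right) e^{- \frac{3 \sqrt{2} \omega \left(1 + i\right)}{2}}}{54} = \frac{2 \pi e^{- \frac{3 \sqrt{2} \omega}{2}} \sin{\left(\frac{3 \sqrt{2} \omega}{2} + \frac{\pi}{4} \right)}}{27}

Case ω < 0 (upper half-plane, counterclockwise contour ⇒ F(ω) = +2πi·ΣRes):
  Res_{z = \frac{3 \sqrt{2}}{2} + \frac{3 \sqrt{2} i}{2}} g(z) = \frac{\sqrt{2} i \left(-1 + i\right) e^{\frac{3 \sqrt{2} \omega \left(1 - i\right)}{2}}}{108}
  Res_{z = - \frac{3 \sqrt{2}}{2} + \frac{3 \sqrt{2} i}{2}} g(z) = \frac{\sqrt{2} \left(1 - i\right) e^{\frac{3 \sqrt{2} \omega \left(1 + i\right)}{2}}}{108}
  F(ω) = 2πi·ΣRes = - \frac{\sqrt{2} i \pi \left(i \left(1 - i\right) e^{\frac{3 \sqrt{2} \omega \left(1 - i\right)}{2}} - \left(1 - i\right) e^{\frac{3 \sqrt{2} \omega \left(1 + i\right)}{2}}\right)}{54} = \frac{2 \pi e^{\frac{3 \sqrt{2} \omega}{2}} \cos{\left(\frac{3 \sqrt{2} \omega}{2} + \frac{\pi}{4} \right)}}{27}

Both cases combine into a single formula in |ω|:

F(ω) = \frac{2 \pi e^{- \frac{3 \sqrt{2} \left|{\omega}\right|}{2}} \sin{\left(\frac{3 \sqrt{2} \left|{\omega}\right|}{2} + \frac{\pi}{4} \right)}}{27}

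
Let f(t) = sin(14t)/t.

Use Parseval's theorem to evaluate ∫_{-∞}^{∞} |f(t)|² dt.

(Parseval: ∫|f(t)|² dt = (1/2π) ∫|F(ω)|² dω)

∫|f(t)|² dt = 14 \pi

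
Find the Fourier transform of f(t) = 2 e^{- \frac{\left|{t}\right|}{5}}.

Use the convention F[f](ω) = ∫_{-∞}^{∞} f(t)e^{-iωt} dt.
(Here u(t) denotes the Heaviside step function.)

F(ω) = \frac{20}{25 \omega^{2} + 1}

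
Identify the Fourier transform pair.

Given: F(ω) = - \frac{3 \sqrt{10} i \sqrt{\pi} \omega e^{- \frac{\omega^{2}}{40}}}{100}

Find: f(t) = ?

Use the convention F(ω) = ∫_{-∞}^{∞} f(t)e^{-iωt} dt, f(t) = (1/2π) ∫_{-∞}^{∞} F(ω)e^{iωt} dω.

f(t) = 6 t e^{- 10 t^{2}}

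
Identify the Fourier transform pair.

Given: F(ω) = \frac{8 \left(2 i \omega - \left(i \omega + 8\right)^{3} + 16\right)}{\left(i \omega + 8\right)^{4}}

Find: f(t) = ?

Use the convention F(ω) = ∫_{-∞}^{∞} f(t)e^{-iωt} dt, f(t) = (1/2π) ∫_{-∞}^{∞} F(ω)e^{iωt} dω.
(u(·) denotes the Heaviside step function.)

f(t) = 8 \left(t^{2} - 1\right) e^{- 8 t} u\left(t\right)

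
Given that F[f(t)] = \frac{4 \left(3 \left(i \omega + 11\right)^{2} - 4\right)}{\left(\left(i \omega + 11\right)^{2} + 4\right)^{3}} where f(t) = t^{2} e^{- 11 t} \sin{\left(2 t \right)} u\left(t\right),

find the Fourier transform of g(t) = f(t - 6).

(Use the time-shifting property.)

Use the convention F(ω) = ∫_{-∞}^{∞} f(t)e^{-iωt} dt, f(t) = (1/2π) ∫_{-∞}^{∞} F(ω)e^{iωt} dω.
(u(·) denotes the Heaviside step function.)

F[g](ω) = \frac{4 \left(3 \left(i \omega + 11\right)^{2} - 4\right) e^{- 6 i \omega}}{\left(\left(i \omega + 11\right)^{2} + 4\right)^{3}}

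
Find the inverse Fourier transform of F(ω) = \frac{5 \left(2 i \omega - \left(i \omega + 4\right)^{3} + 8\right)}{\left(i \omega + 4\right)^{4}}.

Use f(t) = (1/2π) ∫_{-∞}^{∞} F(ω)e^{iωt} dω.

f(t) = 5 \left(t^{2} - 1\right) e^{- 4 t} u\left(t\right)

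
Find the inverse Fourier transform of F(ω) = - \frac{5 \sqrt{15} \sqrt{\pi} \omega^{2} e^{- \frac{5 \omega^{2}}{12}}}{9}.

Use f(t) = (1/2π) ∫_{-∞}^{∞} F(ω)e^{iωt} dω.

f(t) = \left(\frac{12 t^{2}}{5} - 2\right) e^{- \frac{3 t^{2}}{5}}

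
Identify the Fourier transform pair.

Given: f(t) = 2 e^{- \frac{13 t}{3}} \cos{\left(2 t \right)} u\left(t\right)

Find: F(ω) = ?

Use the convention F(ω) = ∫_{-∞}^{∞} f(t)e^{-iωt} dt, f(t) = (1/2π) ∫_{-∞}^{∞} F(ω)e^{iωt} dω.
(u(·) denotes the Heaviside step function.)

F(ω) = \frac{6 \left(3 i \omega + 13\right)}{\left(3 i \omega + 13\right)^{2} + 36}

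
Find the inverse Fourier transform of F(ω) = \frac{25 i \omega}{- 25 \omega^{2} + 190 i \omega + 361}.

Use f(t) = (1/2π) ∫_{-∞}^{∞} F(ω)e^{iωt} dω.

f(t) = \left(1 - \frac{19 t}{5}\right) e^{- \frac{19 t}{5}} u\left(t\right)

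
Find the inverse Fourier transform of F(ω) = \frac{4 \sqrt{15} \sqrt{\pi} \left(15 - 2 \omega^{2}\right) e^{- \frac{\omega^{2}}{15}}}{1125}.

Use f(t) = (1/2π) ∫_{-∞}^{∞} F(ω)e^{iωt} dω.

f(t) = 3 t^{2} e^{- \frac{15 t^{2}}{4}}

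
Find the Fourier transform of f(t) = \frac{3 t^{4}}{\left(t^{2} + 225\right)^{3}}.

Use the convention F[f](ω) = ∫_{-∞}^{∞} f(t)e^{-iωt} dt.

F(ω) = \frac{3 \pi \left(75 \omega^{2} - 25 \left|{\omega}\right| + 1\right) e^{- 15 \left|{\omega}\right|}}{40}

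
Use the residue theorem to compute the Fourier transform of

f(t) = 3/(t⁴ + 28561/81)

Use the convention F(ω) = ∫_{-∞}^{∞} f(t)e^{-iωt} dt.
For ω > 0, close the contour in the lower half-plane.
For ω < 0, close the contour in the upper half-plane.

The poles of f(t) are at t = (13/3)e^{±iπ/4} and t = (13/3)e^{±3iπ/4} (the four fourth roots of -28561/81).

Let g(z) = f(z)e^{-iωz}; for large |z| the factor e^{-iωz} decays in the lower half-plane when ω > 0 and in the upper half-plane when ω < 0.

Case ω > 0 (lower half-plane, clockwise contour ⇒ F(ω) = -2πi·ΣRes):
  Res_{z = - \frac{13 \sqrt{2}}{6} - \frac{13 \sqrt{2} i}{6}} g(z) = \frac{81 \sqrt{2} i \left(1 - i\right) e^{\frac{13 \sqrt{2} \omega \left(-1 + i\right)}{6}}}{17576}
  Res_{z = \frac{13 \sqrt{2}}{6} - \frac{13 \sqrt{2} i}{6}} g(z) = \frac{81 \sqrt{2} i \left(1 + i\right) e^{- \frac{13 \sqrt{2} \omega \left(1 + i\right)}{6}}}{17576}
  F(ω) = -2πi·ΣRes = \frac{81 \sqrt{2} \pi \left(1 - i\right) \left(e^{\frac{13 \sqrt{2} i \omega}{3}} + i\right) e^{- \frac{13 \sqrt{2} \omega \left(1 + i\right)}{6}}}{8788} = \frac{81 \pi e^{- \frac{13 \sqrt{2} \omega}{6}} \sin{\left(\frac{13 \sqrt{2} \omega}{6} + \frac{\pi}{4} \right)}}{2197}

Case ω < 0 (upper half-plane, counterclockwise contour ⇒ F(ω) = +2πi·ΣRes):
  Res_{z = \frac{13 \sqrt{2}}{6} + \frac{13 \sqrt{2} i}{6}} g(z) = \frac{81 \sqrt{2} i \left(-1 + i\right) e^{\frac{13 \sqrt{2} \omega \left(1 - i\right)}{6}}}{17576}
  Res_{z = - \frac{13 \sqrt{2}}{6} + \frac{13 \sqrt{2} i}{6}} g(z) = \frac{81 \sqrt{2} \left(1 - i\right) e^{\frac{13 \sqrt{2} \omega \left(1 + i\right)}{6}}}{17576}
  F(ω) = 2πi·ΣRes = - \frac{81 \sqrt{2} i \pi \left(i \left(1 - i\right) e^{\frac{13 \sqrt{2} \omega \left(1 - i\right)}{6}} - \left(1 - i\right) e^{\frac{13 \sqrt{2} \omega \left(1 + i\right)}{6}}\right)}{8788} = \frac{81 \pi e^{\frac{13 \sqrt{2} \omega}{6}} \cos{\left(\frac{13 \sqrt{2} \omega}{6} + \frac{\pi}{4} \right)}}{2197}

Both cases combine into a single formula in |ω|:

F(ω) = \frac{81 \pi e^{- \frac{13 \sqrt{2} \left|{\omega}\right|}{6}} \sin{\left(\frac{13 \sqrt{2} \left|{\omega}\right|}{6} + \frac{\pi}{4} \right)}}{2197}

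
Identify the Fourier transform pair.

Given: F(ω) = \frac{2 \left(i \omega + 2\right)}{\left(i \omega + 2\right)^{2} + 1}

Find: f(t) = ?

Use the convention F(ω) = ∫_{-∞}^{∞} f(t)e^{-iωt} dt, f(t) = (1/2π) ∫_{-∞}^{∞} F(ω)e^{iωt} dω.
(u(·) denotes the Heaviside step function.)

f(t) = 2 e^{- 2 t} \cos{\left(t \right)} u\left(t\right)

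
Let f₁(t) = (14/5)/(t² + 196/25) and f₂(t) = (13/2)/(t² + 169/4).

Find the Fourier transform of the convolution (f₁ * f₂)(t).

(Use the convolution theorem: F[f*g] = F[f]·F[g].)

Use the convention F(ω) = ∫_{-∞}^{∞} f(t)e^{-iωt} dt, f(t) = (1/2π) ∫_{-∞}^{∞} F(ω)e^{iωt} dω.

F[f₁*f₂](ω) = \pi^{2} e^{- \frac{93 \left|{\omega}\right|}{10}}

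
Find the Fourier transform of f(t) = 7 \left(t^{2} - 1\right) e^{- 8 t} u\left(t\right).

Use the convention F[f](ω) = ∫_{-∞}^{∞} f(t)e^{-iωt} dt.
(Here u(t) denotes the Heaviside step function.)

F(ω) = \frac{7 \left(2 i \omega - \left(i \omega + 8\right)^{3} + 16\right)}{\left(i \omega + 8\right)^{4}}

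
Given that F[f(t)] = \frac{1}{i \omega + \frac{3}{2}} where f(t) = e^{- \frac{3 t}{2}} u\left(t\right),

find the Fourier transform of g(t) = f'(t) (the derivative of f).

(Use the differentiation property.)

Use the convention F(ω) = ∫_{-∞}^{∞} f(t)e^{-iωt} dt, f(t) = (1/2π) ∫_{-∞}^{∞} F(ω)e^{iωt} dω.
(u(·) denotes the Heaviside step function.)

F[g](ω) = \frac{2 \omega}{2 \omega - 3 i}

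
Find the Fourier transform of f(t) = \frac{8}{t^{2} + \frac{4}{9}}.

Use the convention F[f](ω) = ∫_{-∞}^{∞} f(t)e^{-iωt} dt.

F(ω) = 12 \pi e^{- \frac{2 \left|{\omega}\right|}{3}}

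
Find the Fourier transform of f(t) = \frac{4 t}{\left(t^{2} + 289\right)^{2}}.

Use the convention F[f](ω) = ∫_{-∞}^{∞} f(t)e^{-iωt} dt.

F(ω) = - \frac{2 i \pi \omega e^{- 17 \left|{\omega}\right|}}{17}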